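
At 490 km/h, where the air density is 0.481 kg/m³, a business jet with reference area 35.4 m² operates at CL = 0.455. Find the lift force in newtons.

Convert speed: v = 490 km/h ÷ 3.6 = 136.1 m/s.
Dynamic pressure q = ½ρv² = ½ × 0.481 × 136.1² = 4456 Pa.
L = q·S·CL = 4456 × 35.4 × 0.455 = 71800 N ≈ 71.8 kN

L = 71800 N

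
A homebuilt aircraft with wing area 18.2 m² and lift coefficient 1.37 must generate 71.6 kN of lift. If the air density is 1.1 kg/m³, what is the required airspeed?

L = ½ρv²S·CL ⇒ v = √(2L/(ρ·S·CL))
v = √(2 × 71600 / (1.1 × 18.2 × 1.37)) = √5221 = 72.3 m/s

v = 72.3 m/s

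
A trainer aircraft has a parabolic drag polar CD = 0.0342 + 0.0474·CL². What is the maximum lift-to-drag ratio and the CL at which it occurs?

For CD = CD0 + K·CL², (L/D)max occurs at CL* = √(CD0/K) and equals 1/(2√(K·CD0)).
(L/D)max = 1/(2√(0.0474 × 0.0342)) = 1/(2 × 0.04026) = 12.4
CL* = √(0.0342/0.0474) = 0.849

(L/D)max = 12.4, at CL = 0.849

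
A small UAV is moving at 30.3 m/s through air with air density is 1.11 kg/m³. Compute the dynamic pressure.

q = ½ρv² = ½ × 1.11 × 30.3² = 510 Pa

q = 510 Pa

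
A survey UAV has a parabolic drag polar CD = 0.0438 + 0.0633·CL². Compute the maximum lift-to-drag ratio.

For CD = CD0 + K·CL², (L/D)max occurs at CL* = √(CD0/K) and equals 1/(2√(K·CD0)).
(L/D)max = 1/(2√(0.0633 × 0.0438)) = 1/(2 × 0.05265) = 9.5

(L/D)max = 9.5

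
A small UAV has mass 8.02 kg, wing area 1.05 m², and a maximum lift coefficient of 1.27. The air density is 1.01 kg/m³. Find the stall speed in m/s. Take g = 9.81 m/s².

At stall, lift equals weight: L = W = m·g = 8.02 × 9.81 = 78.68 N.
V_stall = √(2W/(ρ·S·CL,max)) = √(2 × 78.68 / (1.01 × 1.05 × 1.27))
V_stall = √116.8 = 10.8 m/s

V_stall = 10.8 m/s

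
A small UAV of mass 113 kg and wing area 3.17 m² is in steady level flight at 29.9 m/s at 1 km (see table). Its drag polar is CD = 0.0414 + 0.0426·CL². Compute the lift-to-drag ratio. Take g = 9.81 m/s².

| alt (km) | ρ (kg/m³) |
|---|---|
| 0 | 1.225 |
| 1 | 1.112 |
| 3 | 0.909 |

At 1 km, from the table: ρ = 1.112 kg/m³.
Level flight ⇒ L = W = m·g = 113 × 9.81 = 1108.5 N.
Dynamic pressure q = 0.5 × 1.112 × 29.9² = 497.1 Pa.
CL = W/(q·S) = 1108.5 / (497.1 × 3.17) = 0.7035.
CD = 0.0414 + 0.0426 × 0.7035² = 0.06248.
L/D = CL/CD = 0.7035 / 0.06248 = 11.3

L/D = 11.3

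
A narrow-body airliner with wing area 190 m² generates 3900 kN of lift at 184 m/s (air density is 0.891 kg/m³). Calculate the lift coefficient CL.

CL = 1.36

From L = ½ρv²S·CL, rearranging gives CL = 2L/(ρv²S).
CL = 2 × 3.9×10^6 / (0.891 × 184² × 190) = 1.36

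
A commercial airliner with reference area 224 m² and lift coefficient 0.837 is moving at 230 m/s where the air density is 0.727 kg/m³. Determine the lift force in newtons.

Dynamic pressure q = ½ρv² = ½ × 0.727 × 230² = 19230 Pa.
L = q·S·CL = 19230 × 224 × 0.837 = 3.61×10^6 N ≈ 3610 kN

L = 3.61×10^6 N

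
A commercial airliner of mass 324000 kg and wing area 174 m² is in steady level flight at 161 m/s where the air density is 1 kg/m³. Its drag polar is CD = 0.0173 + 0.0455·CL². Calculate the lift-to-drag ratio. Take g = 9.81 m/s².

L/D = 13.1

In steady level flight, lift balances weight: W = mg = 324000 × 9.81 = 3.1784×10^6 N.
Dynamic pressure q = 0.5 × 1 × 161² = 12960 Pa.
CL = 2W/(ρv²S) = 2×3.1784×10^6/(1×161²×174) = 1.409.
CD = 0.0173 + 0.0455 × 1.409² = 0.1077.
L/D = CL/CD = 1.409 / 0.1077 = 13.1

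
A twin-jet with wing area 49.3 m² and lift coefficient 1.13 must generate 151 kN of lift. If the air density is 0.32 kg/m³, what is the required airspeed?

L = ½ρv²S·CL ⇒ v = √(2L/(ρ·S·CL))
v = √(2 × 1.51×10^5 / (0.32 × 49.3 × 1.13)) = √16940 = 130 m/s

v = 130 m/s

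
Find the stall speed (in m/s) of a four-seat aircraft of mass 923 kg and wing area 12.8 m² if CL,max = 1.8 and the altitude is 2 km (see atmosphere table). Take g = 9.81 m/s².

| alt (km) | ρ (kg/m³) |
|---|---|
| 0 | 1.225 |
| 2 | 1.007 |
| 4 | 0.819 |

V_stall = 27.9 m/s

At 2 km, from the table: ρ = 1.007 kg/m³.
Weight W = mg = 923 × 9.81 = 9055 N.
From L = ½ρV²S·CL,max = W: V_stall = √(2W/(ρSCL,max)) = √(2·9055/(1.007·12.8·1.8))
V_stall = √780.5 = 27.9 m/s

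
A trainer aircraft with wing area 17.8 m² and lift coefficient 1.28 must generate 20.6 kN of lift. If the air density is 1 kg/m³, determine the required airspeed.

L = ½ρv²S·CL ⇒ v = √(2L/(ρ·S·CL))
v = √(2 × 20600 / (1 × 17.8 × 1.28)) = √1808 = 42.5 m/s

v = 42.5 m/s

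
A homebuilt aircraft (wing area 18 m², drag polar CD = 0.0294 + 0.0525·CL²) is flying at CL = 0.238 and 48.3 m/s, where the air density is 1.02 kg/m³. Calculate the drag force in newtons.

D = 693 N

CD = 0.0294 + 0.0525 × 0.238² = 0.03237
D = ½ρv²S·CD = ½ × 1.02 × 48.3² × 18 × 0.03237 = 693 N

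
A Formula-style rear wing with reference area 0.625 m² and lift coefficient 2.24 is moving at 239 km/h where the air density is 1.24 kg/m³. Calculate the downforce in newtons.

L = 3830 N

Convert speed: v = 239 km/h ÷ 3.6 = 66.39 m/s.
Dynamic pressure q = ½ρv² = ½ × 1.24 × 66.39² = 2733 Pa.
L = q·S·CL = 2733 × 0.625 × 2.24 = 3830 N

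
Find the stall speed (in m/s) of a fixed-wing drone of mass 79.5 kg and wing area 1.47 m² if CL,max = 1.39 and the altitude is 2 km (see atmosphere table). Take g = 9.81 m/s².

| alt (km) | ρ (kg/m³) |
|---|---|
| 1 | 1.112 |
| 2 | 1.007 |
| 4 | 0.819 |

At 2 km, from the table: ρ = 1.007 kg/m³.
At stall, lift equals weight: L = W = m·g = 79.5 × 9.81 = 779.9 N.
V_stall = √(2W/(ρ·S·CL,max)) = √(2 × 779.9 / (1.007 × 1.47 × 1.39))
V_stall = √758.1 = 27.5 m/s

V_stall = 27.5 m/s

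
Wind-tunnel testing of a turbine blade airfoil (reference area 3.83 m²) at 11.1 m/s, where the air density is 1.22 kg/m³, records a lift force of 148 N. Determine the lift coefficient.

CL = 0.514

From L = ½ρv²S·CL, rearranging gives CL = 2L/(ρv²S).
CL = 2 × 148 / (1.22 × 11.1² × 3.83) = 0.514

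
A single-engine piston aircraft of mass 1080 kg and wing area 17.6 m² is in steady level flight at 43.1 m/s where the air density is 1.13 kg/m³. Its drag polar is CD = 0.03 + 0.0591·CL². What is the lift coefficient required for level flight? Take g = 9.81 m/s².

CL = 0.574

Level flight ⇒ L = W = m·g = 1080 × 9.81 = 10595 N.
Dynamic pressure q = 0.5 × 1.13 × 43.1² = 1050 Pa.
Required CL = L/(qS) = 10595/(1050·17.6) = 0.5736.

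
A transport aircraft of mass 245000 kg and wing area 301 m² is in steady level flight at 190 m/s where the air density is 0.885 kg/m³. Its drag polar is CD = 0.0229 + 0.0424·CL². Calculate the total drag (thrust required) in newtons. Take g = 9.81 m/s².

D = 1.61×10^5 N

In steady level flight, lift balances weight: W = mg = 245000 × 9.81 = 2.4034×10^6 N.
q = ½ρv² = ½ × 0.885 × 190² = 15970 Pa.
Required CL = L/(qS) = 2.4034×10^6/(15970·301) = 0.4999.
CD = 0.0229 + 0.0424 × 0.4999² = 0.03349.
D = q·S·CD = 15970 × 301 × 0.03349 = 1.61×10^5 N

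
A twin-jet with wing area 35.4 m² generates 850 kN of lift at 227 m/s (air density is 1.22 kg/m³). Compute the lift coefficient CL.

From L = ½ρv²S·CL, rearranging gives CL = 2L/(ρv²S).
CL = 2 × 8.5×10^5 / (1.22 × 227² × 35.4) = 0.764

CL = 0.764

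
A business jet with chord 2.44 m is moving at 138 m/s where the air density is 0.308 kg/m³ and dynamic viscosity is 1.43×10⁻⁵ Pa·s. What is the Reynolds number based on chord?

Re = 7.25×10^6

Re = ρ·v·c/μ = 0.308 × 138 × 2.44 / (1.43×10⁻⁵) = 7.25×10^6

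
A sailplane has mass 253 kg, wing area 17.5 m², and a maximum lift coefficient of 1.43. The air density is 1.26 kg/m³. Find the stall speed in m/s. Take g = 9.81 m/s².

V_stall = 12.5 m/s

Weight W = mg = 253 × 9.81 = 2482 N.
V_stall = √(2W/(ρ·S·CL,max)) = √(2 × 2482 / (1.26 × 17.5 × 1.43))
V_stall = √157.4 = 12.5 m/s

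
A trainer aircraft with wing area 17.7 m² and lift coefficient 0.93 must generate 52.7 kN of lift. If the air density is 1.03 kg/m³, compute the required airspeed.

v = 78.8 m/s

L = ½ρv²S·CL ⇒ v = √(2L/(ρ·S·CL))
v = √(2 × 52700 / (1.03 × 17.7 × 0.93)) = √6217 = 78.8 m/s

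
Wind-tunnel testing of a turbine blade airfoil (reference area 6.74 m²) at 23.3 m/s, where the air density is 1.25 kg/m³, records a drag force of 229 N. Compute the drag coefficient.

CD = 0.1

From D = ½ρv²S·CD, rearranging gives CD = 2D/(ρv²S).
CD = 2 × 229 / (1.25 × 23.3² × 6.74) = 0.1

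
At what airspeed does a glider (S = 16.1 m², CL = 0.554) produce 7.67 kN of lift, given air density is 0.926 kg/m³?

v = 43.1 m/s

L = ½ρv²S·CL ⇒ v = √(2L/(ρ·S·CL))
v = √(2 × 7670 / (0.926 × 16.1 × 0.554)) = √1857 = 43.1 m/s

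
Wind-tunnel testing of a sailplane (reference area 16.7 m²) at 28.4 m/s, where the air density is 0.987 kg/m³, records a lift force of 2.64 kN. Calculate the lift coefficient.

CL = 0.397

From L = ½ρv²S·CL, rearranging gives CL = 2L/(ρv²S).
CL = 2 × 2640 / (0.987 × 28.4² × 16.7) = 0.397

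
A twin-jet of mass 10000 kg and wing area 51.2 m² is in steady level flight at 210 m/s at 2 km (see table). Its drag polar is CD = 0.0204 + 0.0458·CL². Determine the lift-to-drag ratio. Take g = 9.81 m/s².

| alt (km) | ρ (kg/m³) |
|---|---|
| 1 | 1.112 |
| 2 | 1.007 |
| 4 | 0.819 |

L/D = 4.16

At 2 km, from the table: ρ = 1.007 kg/m³.
Level flight ⇒ L = W = m·g = 10000 × 9.81 = 98100 N.
q = ½ρv² = ½ × 1.007 × 210² = 22200 Pa.
Required CL = L/(qS) = 98100/(22200·51.2) = 0.08629.
CD = 0.0204 + 0.0458 × 0.08629² = 0.02074.
L/D = CL/CD = 0.08629 / 0.02074 = 4.16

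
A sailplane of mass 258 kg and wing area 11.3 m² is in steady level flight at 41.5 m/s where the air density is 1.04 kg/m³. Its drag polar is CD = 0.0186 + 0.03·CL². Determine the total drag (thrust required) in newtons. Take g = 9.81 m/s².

Weight W = mg = 258 × 9.81 = 2531 N; in level flight L = W.
q = ½ρv² = ½ × 1.04 × 41.5² = 895.6 Pa.
CL = 2W/(ρv²S) = 2×2531/(1.04×41.5²×11.3) = 0.2501.
CD = 0.0186 + 0.03 × 0.2501² = 0.02048.
D = q·S·CD = 895.6 × 11.3 × 0.02048 = 207.2 N

D = 207 N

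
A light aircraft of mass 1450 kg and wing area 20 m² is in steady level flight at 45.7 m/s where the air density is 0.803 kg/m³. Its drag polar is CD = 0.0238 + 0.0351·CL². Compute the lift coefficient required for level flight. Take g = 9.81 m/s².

CL = 0.848

In steady level flight, lift balances weight: W = mg = 1450 × 9.81 = 14224 N.
Dynamic pressure q = 0.5 × 0.803 × 45.7² = 838.5 Pa.
CL = 2W/(ρv²S) = 2×14224/(0.803×45.7²×20) = 0.8482.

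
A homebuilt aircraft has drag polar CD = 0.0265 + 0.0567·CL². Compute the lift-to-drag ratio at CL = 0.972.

L/D = 12.1

CD = 0.0265 + 0.0567 × 0.972² = 0.08007
L/D = CL/CD = 0.972 / 0.08007 = 12.1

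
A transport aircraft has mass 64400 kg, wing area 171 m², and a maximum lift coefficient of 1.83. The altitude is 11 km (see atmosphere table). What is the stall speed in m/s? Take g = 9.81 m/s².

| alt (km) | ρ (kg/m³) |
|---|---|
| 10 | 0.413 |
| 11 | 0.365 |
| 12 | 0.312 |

V_stall = 105 m/s

At 11 km, from the table: ρ = 0.365 kg/m³.
Weight W = mg = 64400 × 9.81 = 6.318×10^5 N.
From L = ½ρV²S·CL,max = W: V_stall = √(2W/(ρSCL,max)) = √(2·6.318×10^5/(0.365·171·1.83))
V_stall = √11060 = 105 m/s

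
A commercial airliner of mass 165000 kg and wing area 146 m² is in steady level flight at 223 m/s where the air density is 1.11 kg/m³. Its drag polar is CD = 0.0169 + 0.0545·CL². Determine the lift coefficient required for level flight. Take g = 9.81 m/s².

CL = 0.402

Level flight ⇒ L = W = m·g = 165000 × 9.81 = 1.6186×10^6 N.
q = ½ρv² = ½ × 1.11 × 223² = 27600 Pa.
CL = W/(q·S) = 1.6186×10^6 / (27600 × 146) = 0.4017.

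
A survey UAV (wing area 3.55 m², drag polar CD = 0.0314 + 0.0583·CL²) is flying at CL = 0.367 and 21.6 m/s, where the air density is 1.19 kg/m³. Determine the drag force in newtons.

CD = 0.0314 + 0.0583 × 0.367² = 0.03925
D = ½ρv²S·CD = ½ × 1.19 × 21.6² × 3.55 × 0.03925 = 38.7 N

D = 38.7 N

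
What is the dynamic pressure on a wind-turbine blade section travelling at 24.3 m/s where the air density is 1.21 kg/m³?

q = 357 Pa

q = ½ρv² = ½ × 1.21 × 24.3² = 357 Pa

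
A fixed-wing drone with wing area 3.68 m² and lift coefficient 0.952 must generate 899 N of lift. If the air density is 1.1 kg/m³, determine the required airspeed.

v = 21.6 m/s

L = ½ρv²S·CL ⇒ v = √(2L/(ρ·S·CL))
v = √(2 × 899 / (1.1 × 3.68 × 0.952)) = √466.6 = 21.6 m/s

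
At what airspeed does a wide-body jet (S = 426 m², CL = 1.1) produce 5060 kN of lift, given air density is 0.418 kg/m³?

v = 227 m/s

L = ½ρv²S·CL ⇒ v = √(2L/(ρ·S·CL))
v = √(2 × 5.06×10^6 / (0.418 × 426 × 1.1)) = √51670 = 227 m/s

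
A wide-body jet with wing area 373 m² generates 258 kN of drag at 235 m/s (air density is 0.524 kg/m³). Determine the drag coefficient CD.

From D = ½ρv²S·CD, rearranging gives CD = 2D/(ρv²S).
CD = 2 × 2.58×10^5 / (0.524 × 235² × 373) = 0.0478

CD = 0.0478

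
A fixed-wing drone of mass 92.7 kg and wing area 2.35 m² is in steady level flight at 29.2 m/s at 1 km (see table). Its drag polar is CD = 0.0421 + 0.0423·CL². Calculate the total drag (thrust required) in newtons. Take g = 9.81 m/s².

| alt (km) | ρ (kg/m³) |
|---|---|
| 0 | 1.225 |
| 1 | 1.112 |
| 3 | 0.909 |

At 1 km, from the table: ρ = 1.112 kg/m³.
Weight W = mg = 92.7 × 9.81 = 909.39 N; in level flight L = W.
q = ½ρv² = ½ × 1.112 × 29.2² = 474.1 Pa.
CL = W/(q·S) = 909.39 / (474.1 × 2.35) = 0.8163.
CD = 0.0421 + 0.0423 × 0.8163² = 0.07029.
D = q·S·CD = 474.1 × 2.35 × 0.07029 = 78.3 N

D = 78.3 N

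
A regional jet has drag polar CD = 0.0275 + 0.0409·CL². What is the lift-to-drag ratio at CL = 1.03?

L/D = 14.5

CD = 0.0275 + 0.0409 × 1.03² = 0.07089
L/D = CL/CD = 1.03 / 0.07089 = 14.5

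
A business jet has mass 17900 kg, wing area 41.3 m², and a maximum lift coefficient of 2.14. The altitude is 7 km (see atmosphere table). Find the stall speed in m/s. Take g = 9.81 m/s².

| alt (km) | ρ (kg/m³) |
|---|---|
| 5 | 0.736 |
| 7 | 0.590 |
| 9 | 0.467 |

V_stall = 82.1 m/s

At 7 km, from the table: ρ = 0.590 kg/m³.
Weight W = mg = 17900 × 9.81 = 1.756×10^5 N.
From L = ½ρV²S·CL,max = W: V_stall = √(2W/(ρSCL,max)) = √(2·1.756×10^5/(0.59·41.3·2.14))
V_stall = √6735 = 82.1 m/s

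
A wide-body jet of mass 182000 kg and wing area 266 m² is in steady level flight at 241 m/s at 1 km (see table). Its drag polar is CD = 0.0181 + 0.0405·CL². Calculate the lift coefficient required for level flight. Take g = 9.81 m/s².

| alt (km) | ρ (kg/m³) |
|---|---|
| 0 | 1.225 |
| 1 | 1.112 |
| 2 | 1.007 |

CL = 0.208

At 1 km, from the table: ρ = 1.112 kg/m³.
Level flight ⇒ L = W = m·g = 182000 × 9.81 = 1.7854×10^6 N.
Dynamic pressure q = 0.5 × 1.112 × 241² = 32290 Pa.
CL = W/(q·S) = 1.7854×10^6 / (32290 × 266) = 0.2078.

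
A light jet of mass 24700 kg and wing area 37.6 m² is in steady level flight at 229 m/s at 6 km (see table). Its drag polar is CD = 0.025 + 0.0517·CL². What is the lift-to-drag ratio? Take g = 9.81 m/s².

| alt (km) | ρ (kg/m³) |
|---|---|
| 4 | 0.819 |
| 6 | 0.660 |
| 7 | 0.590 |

At 6 km, from the table: ρ = 0.660 kg/m³.
Weight W = mg = 24700 × 9.81 = 2.4231×10^5 N; in level flight L = W.
Dynamic pressure q = 0.5 × 0.66 × 229² = 17310 Pa.
Required CL = L/(qS) = 2.4231×10^5/(17310·37.6) = 0.3724.
CD = 0.025 + 0.0517 × 0.3724² = 0.03217.
L/D = CL/CD = 0.3724 / 0.03217 = 11.6

L/D = 11.6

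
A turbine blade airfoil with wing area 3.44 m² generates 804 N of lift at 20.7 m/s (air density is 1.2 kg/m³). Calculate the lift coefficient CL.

From L = ½ρv²S·CL, rearranging gives CL = 2L/(ρv²S).
CL = 2 × 804 / (1.2 × 20.7² × 3.44) = 0.909

CL = 0.909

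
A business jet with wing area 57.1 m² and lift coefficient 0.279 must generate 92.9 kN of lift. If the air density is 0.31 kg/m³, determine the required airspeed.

L = ½ρv²S·CL ⇒ v = √(2L/(ρ·S·CL))
v = √(2 × 92900 / (0.31 × 57.1 × 0.279)) = √37620 = 194 m/s

v = 194 m/s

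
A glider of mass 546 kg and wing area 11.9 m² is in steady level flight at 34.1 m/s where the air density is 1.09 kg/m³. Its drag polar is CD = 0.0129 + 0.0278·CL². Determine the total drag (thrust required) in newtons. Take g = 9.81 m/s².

In steady level flight, lift balances weight: W = mg = 546 × 9.81 = 5356.3 N.
Dynamic pressure q = 0.5 × 1.09 × 34.1² = 633.7 Pa.
CL = W/(q·S) = 5356.3 / (633.7 × 11.9) = 0.7102.
CD = 0.0129 + 0.0278 × 0.7102² = 0.02692.
D = q·S·CD = 633.7 × 11.9 × 0.02692 = 203 N

D = 203 N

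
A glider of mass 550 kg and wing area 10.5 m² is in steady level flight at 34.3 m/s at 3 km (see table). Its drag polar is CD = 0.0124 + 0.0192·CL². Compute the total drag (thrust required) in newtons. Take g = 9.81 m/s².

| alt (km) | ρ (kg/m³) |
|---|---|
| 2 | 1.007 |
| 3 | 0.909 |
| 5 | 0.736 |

At 3 km, from the table: ρ = 0.909 kg/m³.
In steady level flight, lift balances weight: W = mg = 550 × 9.81 = 5395.5 N.
q = ½ρv² = ½ × 0.909 × 34.3² = 534.7 Pa.
CL = W/(q·S) = 5395.5 / (534.7 × 10.5) = 0.961.
CD = 0.0124 + 0.0192 × 0.961² = 0.03013.
D = q·S·CD = 534.7 × 10.5 × 0.03013 = 169.2 N

D = 169 N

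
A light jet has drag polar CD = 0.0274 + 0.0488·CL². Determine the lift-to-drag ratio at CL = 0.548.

CD = 0.0274 + 0.0488 × 0.548² = 0.04205
L/D = CL/CD = 0.548 / 0.04205 = 13

L/D = 13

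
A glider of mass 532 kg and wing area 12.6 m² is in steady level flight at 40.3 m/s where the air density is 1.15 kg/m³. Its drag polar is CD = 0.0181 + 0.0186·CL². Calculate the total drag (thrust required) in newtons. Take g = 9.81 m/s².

Level flight ⇒ L = W = m·g = 532 × 9.81 = 5218.9 N.
Dynamic pressure q = 0.5 × 1.15 × 40.3² = 933.9 Pa.
Required CL = L/(qS) = 5218.9/(933.9·12.6) = 0.4435.
CD = 0.0181 + 0.0186 × 0.4435² = 0.02176.
D = q·S·CD = 933.9 × 12.6 × 0.02176 = 256 N

D = 256 N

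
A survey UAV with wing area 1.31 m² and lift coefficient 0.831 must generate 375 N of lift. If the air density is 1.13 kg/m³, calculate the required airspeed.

L = ½ρv²S·CL ⇒ v = √(2L/(ρ·S·CL))
v = √(2 × 375 / (1.13 × 1.31 × 0.831)) = √609.7 = 24.7 m/s

v = 24.7 m/s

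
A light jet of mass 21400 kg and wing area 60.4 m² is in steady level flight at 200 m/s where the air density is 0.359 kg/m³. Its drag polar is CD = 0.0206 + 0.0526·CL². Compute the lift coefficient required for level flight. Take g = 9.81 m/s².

CL = 0.484

Weight W = mg = 21400 × 9.81 = 2.0993×10^5 N; in level flight L = W.
q = ½ρv² = ½ × 0.359 × 200² = 7180 Pa.
Required CL = L/(qS) = 2.0993×10^5/(7180·60.4) = 0.4841.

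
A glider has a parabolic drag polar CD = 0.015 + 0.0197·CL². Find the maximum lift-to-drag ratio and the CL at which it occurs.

For CD = CD0 + K·CL², (L/D)max occurs at CL* = √(CD0/K) and equals 1/(2√(K·CD0)).
(L/D)max = 1/(2√(0.0197 × 0.015)) = 1/(2 × 0.01719) = 29.1
CL* = √(0.015/0.0197) = 0.873

(L/D)max = 29.1, at CL = 0.873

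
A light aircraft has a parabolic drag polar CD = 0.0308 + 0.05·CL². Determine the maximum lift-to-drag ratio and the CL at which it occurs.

For CD = CD0 + K·CL², (L/D)max occurs at CL* = √(CD0/K) and equals 1/(2√(K·CD0)).
(L/D)max = 1/(2√(0.05 × 0.0308)) = 1/(2 × 0.03924) = 12.7
CL* = √(0.0308/0.05) = 0.785

(L/D)max = 12.7, at CL = 0.785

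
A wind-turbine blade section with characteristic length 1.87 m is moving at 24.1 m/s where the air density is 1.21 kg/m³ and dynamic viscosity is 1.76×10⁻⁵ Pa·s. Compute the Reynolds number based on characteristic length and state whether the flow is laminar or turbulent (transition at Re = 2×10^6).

Re = 3.1×10^6 (turbulent)

Re = ρ·v·c/μ = 1.21 × 24.1 × 1.87 / (1.76×10⁻⁵) = 3.1×10^6
Since 3.1×10^6 > 2×10^6, the flow is turbulent.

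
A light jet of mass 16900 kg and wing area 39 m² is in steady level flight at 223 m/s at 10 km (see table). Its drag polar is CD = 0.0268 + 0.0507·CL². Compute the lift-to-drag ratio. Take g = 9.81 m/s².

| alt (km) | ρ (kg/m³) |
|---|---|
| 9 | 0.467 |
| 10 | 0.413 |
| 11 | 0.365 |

At 10 km, from the table: ρ = 0.413 kg/m³.
In steady level flight, lift balances weight: W = mg = 16900 × 9.81 = 1.6579×10^5 N.
q = ½ρv² = ½ × 0.413 × 223² = 10270 Pa.
Required CL = L/(qS) = 1.6579×10^5/(10270·39) = 0.414.
CD = 0.0268 + 0.0507 × 0.414² = 0.03549.
L/D = CL/CD = 0.414 / 0.03549 = 11.7

L/D = 11.7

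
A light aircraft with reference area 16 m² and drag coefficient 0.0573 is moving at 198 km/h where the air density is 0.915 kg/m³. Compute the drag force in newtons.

D = 1270 N

Convert speed: v = 198 km/h ÷ 3.6 = 55 m/s.
D = ½ρv²S·CD = ½ × 0.915 × 55² × 16 × 0.0573 = 1270 N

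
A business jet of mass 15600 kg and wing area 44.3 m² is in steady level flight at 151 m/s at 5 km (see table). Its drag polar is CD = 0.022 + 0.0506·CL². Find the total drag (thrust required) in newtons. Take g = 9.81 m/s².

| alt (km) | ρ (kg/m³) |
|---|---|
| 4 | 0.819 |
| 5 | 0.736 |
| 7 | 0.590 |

At 5 km, from the table: ρ = 0.736 kg/m³.
In steady level flight, lift balances weight: W = mg = 15600 × 9.81 = 1.5304×10^5 N.
Dynamic pressure q = 0.5 × 0.736 × 151² = 8391 Pa.
CL = W/(q·S) = 1.5304×10^5 / (8391 × 44.3) = 0.4117.
CD = 0.022 + 0.0506 × 0.4117² = 0.03058.
D = q·S·CD = 8391 × 44.3 × 0.03058 = 11370 N

D = 11400 N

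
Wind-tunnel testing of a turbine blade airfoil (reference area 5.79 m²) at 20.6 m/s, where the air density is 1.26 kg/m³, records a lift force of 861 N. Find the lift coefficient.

CL = 0.556

From L = ½ρv²S·CL, rearranging gives CL = 2L/(ρv²S).
CL = 2 × 861 / (1.26 × 20.6² × 5.79) = 0.556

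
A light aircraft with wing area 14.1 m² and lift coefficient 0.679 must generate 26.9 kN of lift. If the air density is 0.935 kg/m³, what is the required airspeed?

L = ½ρv²S·CL ⇒ v = √(2L/(ρ·S·CL))
v = √(2 × 26900 / (0.935 × 14.1 × 0.679)) = √6010 = 77.5 m/s

v = 77.5 m/s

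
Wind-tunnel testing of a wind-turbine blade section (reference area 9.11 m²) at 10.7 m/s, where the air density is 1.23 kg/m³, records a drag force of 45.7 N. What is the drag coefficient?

From D = ½ρv²S·CD, rearranging gives CD = 2D/(ρv²S).
CD = 2 × 45.7 / (1.23 × 10.7² × 9.11) = 0.0712

CD = 0.0712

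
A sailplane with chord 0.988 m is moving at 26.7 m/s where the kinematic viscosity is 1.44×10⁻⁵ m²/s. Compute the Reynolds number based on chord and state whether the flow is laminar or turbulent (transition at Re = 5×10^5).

Re = 1.83×10^6 (turbulent)

Re = v·c/ν = 26.7 × 0.988 / (1.44×10⁻⁵) = 1.83×10^6
Since 1.83×10^6 > 5×10^5, the flow is turbulent.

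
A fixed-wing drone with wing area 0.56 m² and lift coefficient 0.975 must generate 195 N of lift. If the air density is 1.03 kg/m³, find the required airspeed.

v = 26.3 m/s

L = ½ρv²S·CL ⇒ v = √(2L/(ρ·S·CL))
v = √(2 × 195 / (1.03 × 0.56 × 0.975)) = √693.5 = 26.3 m/s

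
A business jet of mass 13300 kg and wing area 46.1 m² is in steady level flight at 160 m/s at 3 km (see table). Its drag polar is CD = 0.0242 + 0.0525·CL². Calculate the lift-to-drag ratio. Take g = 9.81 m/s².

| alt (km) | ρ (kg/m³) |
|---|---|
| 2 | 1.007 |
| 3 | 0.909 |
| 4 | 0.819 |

L/D = 8.91

At 3 km, from the table: ρ = 0.909 kg/m³.
In steady level flight, lift balances weight: W = mg = 13300 × 9.81 = 1.3047×10^5 N.
Dynamic pressure q = 0.5 × 0.909 × 160² = 11640 Pa.
Required CL = L/(qS) = 1.3047×10^5/(11640·46.1) = 0.2432.
CD = 0.0242 + 0.0525 × 0.2432² = 0.02731.
L/D = CL/CD = 0.2432 / 0.02731 = 8.91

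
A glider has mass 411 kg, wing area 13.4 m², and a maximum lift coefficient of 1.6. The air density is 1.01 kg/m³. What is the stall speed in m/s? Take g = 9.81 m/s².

V_stall = 19.3 m/s

Stall occurs when L = W at CL,max. W = mg = 411 × 9.81 = 4032 N.
V_stall = √(2W/(ρ·S·CL,max)) = √(2 × 4032 / (1.01 × 13.4 × 1.6))
V_stall = √372.4 = 19.3 m/s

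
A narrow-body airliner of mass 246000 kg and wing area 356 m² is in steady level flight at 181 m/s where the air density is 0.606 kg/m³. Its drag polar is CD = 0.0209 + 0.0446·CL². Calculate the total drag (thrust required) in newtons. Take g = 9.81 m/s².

In steady level flight, lift balances weight: W = mg = 246000 × 9.81 = 2.4133×10^6 N.
q = ½ρv² = ½ × 0.606 × 181² = 9927 Pa.
CL = 2W/(ρv²S) = 2×2.4133×10^6/(0.606×181²×356) = 0.6829.
CD = 0.0209 + 0.0446 × 0.6829² = 0.0417.
D = q·S·CD = 9927 × 356 × 0.0417 = 1.474×10^5 N

D = 1.47×10^5 N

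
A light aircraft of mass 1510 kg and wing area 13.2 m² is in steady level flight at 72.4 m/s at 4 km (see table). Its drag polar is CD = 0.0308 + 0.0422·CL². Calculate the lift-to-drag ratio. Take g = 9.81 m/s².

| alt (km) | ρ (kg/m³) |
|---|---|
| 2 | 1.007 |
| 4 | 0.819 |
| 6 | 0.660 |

At 4 km, from the table: ρ = 0.819 kg/m³.
Level flight ⇒ L = W = m·g = 1510 × 9.81 = 14813 N.
q = ½ρv² = ½ × 0.819 × 72.4² = 2147 Pa.
CL = 2W/(ρv²S) = 2×14813/(0.819×72.4²×13.2) = 0.5228.
CD = 0.0308 + 0.0422 × 0.5228² = 0.04233.
L/D = CL/CD = 0.5228 / 0.04233 = 12.3

L/D = 12.3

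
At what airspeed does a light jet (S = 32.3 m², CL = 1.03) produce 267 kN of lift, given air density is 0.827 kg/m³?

v = 139 m/s

L = ½ρv²S·CL ⇒ v = √(2L/(ρ·S·CL))
v = √(2 × 2.67×10^5 / (0.827 × 32.3 × 1.03)) = √19410 = 139 m/s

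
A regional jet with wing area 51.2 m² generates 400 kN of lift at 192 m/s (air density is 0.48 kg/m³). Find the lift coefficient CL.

From L = ½ρv²S·CL, rearranging gives CL = 2L/(ρv²S).
CL = 2 × 4×10^5 / (0.48 × 192² × 51.2) = 0.883

CL = 0.883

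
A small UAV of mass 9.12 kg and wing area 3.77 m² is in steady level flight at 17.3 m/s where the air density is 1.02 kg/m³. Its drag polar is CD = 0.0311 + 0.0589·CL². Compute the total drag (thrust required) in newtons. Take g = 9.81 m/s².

In steady level flight, lift balances weight: W = mg = 9.12 × 9.81 = 89.467 N.
Dynamic pressure q = 0.5 × 1.02 × 17.3² = 152.6 Pa.
CL = 2W/(ρv²S) = 2×89.467/(1.02×17.3²×3.77) = 0.1555.
CD = 0.0311 + 0.0589 × 0.1555² = 0.03252.
D = q·S·CD = 152.6 × 3.77 × 0.03252 = 18.72 N

D = 18.7 N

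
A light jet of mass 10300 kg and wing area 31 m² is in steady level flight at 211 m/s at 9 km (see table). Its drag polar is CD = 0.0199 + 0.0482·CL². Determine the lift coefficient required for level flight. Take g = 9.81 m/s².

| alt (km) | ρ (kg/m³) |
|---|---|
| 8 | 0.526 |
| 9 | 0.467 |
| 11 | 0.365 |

At 9 km, from the table: ρ = 0.467 kg/m³.
In steady level flight, lift balances weight: W = mg = 10300 × 9.81 = 1.0104×10^5 N.
q = ½ρv² = ½ × 0.467 × 211² = 10400 Pa.
Required CL = L/(qS) = 1.0104×10^5/(10400·31) = 0.3135.

CL = 0.314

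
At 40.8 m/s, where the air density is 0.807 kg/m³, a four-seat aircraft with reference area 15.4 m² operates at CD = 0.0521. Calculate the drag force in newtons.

D = 539 N

D = ½ρv²S·CD = ½ × 0.807 × 40.8² × 15.4 × 0.0521 = 539 N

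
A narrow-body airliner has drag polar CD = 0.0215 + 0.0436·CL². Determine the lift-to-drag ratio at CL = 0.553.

CD = 0.0215 + 0.0436 × 0.553² = 0.03483
L/D = CL/CD = 0.553 / 0.03483 = 15.9

L/D = 15.9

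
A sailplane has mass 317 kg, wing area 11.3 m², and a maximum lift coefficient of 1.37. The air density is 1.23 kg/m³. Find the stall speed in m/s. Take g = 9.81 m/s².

V_stall = 18.1 m/s

Stall occurs when L = W at CL,max. W = mg = 317 × 9.81 = 3110 N.
From L = ½ρV²S·CL,max = W: V_stall = √(2W/(ρSCL,max)) = √(2·3110/(1.23·11.3·1.37))
V_stall = √326.6 = 18.1 m/s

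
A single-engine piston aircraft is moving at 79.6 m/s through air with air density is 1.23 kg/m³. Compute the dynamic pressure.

q = ½ρv² = ½ × 1.23 × 79.6² = 3900 Pa

q = 3900 Pa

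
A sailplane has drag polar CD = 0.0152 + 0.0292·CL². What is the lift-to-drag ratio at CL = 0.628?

CD = 0.0152 + 0.0292 × 0.628² = 0.02672
L/D = CL/CD = 0.628 / 0.02672 = 23.5

L/D = 23.5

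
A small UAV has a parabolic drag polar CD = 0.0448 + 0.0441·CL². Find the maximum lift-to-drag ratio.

(L/D)max = 11.2

For CD = CD0 + K·CL², (L/D)max occurs at CL* = √(CD0/K) and equals 1/(2√(K·CD0)).
(L/D)max = 1/(2√(0.0441 × 0.0448)) = 1/(2 × 0.04445) = 11.2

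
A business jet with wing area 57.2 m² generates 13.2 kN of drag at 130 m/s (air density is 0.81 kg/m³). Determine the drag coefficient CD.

From D = ½ρv²S·CD, rearranging gives CD = 2D/(ρv²S).
CD = 2 × 13200 / (0.81 × 130² × 57.2) = 0.0337

CD = 0.0337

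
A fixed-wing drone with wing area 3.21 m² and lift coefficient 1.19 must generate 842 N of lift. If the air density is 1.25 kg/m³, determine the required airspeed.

L = ½ρv²S·CL ⇒ v = √(2L/(ρ·S·CL))
v = √(2 × 842 / (1.25 × 3.21 × 1.19)) = √352.7 = 18.8 m/s

v = 18.8 m/s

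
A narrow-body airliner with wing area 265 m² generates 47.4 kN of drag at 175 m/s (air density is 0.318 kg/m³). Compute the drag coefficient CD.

CD = 0.0367

From D = ½ρv²S·CD, rearranging gives CD = 2D/(ρv²S).
CD = 2 × 47400 / (0.318 × 175² × 265) = 0.0367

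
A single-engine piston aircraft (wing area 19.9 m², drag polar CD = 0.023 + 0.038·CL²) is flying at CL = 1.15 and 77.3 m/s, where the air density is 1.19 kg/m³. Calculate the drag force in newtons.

D = 5180 N

CD = 0.023 + 0.038 × 1.15² = 0.07325
D = ½ρv²S·CD = ½ × 1.19 × 77.3² × 19.9 × 0.07325 = 5180 N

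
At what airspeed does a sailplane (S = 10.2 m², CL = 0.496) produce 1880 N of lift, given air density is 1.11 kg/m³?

L = ½ρv²S·CL ⇒ v = √(2L/(ρ·S·CL))
v = √(2 × 1880 / (1.11 × 10.2 × 0.496)) = √669.6 = 25.9 m/s

v = 25.9 m/s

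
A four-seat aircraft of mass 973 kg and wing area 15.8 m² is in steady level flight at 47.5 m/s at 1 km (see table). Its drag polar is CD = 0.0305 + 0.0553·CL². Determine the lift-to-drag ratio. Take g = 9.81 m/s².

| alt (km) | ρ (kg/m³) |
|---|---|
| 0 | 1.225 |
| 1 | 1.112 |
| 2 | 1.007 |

At 1 km, from the table: ρ = 1.112 kg/m³.
Weight W = mg = 973 × 9.81 = 9545.1 N; in level flight L = W.
q = ½ρv² = ½ × 1.112 × 47.5² = 1254 Pa.
CL = 2W/(ρv²S) = 2×9545.1/(1.112×47.5²×15.8) = 0.4816.
CD = 0.0305 + 0.0553 × 0.4816² = 0.04332.
L/D = CL/CD = 0.4816 / 0.04332 = 11.1

L/D = 11.1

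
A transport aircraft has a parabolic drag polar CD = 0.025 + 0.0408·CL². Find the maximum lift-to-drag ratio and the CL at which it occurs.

(L/D)max = 15.7, at CL = 0.783

For CD = CD0 + K·CL², (L/D)max occurs at CL* = √(CD0/K) and equals 1/(2√(K·CD0)).
(L/D)max = 1/(2√(0.0408 × 0.025)) = 1/(2 × 0.03194) = 15.7
CL* = √(0.025/0.0408) = 0.783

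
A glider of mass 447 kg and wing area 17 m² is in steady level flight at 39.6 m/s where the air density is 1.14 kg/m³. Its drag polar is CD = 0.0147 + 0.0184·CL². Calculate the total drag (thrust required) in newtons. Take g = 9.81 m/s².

Weight W = mg = 447 × 9.81 = 4385.1 N; in level flight L = W.
Dynamic pressure q = 0.5 × 1.14 × 39.6² = 893.9 Pa.
Required CL = L/(qS) = 4385.1/(893.9·17) = 0.2886.
CD = 0.0147 + 0.0184 × 0.2886² = 0.01623.
D = q·S·CD = 893.9 × 17 × 0.01623 = 246.7 N

D = 247 N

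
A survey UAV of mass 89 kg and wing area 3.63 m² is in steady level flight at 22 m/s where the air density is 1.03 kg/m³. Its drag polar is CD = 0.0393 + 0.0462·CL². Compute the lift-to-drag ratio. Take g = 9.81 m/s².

Weight W = mg = 89 × 9.81 = 873.09 N; in level flight L = W.
q = ½ρv² = ½ × 1.03 × 22² = 249.3 Pa.
CL = 2W/(ρv²S) = 2×873.09/(1.03×22²×3.63) = 0.9649.
CD = 0.0393 + 0.0462 × 0.9649² = 0.08232.
L/D = CL/CD = 0.9649 / 0.08232 = 11.7

L/D = 11.7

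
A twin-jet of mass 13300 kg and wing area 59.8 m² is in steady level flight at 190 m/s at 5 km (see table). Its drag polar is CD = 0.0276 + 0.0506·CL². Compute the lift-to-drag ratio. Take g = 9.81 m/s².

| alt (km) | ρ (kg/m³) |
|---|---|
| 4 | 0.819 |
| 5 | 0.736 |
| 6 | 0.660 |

L/D = 5.67

At 5 km, from the table: ρ = 0.736 kg/m³.
In steady level flight, lift balances weight: W = mg = 13300 × 9.81 = 1.3047×10^5 N.
Dynamic pressure q = 0.5 × 0.736 × 190² = 13280 Pa.
CL = W/(q·S) = 1.3047×10^5 / (13280 × 59.8) = 0.1642.
CD = 0.0276 + 0.0506 × 0.1642² = 0.02896.
L/D = CL/CD = 0.1642 / 0.02896 = 5.67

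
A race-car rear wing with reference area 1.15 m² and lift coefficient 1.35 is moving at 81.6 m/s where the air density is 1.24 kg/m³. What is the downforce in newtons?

L = 6410 N

L = ½ρv²S·CL = ½ × 1.24 × 81.6² × 1.15 × 1.35 = 6410 N ≈ 6.41 kN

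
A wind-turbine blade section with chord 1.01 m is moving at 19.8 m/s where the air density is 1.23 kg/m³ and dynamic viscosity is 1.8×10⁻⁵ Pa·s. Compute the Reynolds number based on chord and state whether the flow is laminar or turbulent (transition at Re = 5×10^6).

Re = 1.37×10^6 (laminar)

Re = ρ·v·c/μ = 1.23 × 19.8 × 1.01 / (1.8×10⁻⁵) = 1.37×10^6
Since 1.37×10^6 < 5×10^6, the flow is laminar.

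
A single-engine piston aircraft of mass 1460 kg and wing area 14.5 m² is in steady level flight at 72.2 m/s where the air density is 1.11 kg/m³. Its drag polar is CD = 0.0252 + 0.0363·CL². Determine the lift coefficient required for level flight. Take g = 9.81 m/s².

CL = 0.341

Level flight ⇒ L = W = m·g = 1460 × 9.81 = 14323 N.
Dynamic pressure q = 0.5 × 1.11 × 72.2² = 2893 Pa.
CL = W/(q·S) = 14323 / (2893 × 14.5) = 0.3414.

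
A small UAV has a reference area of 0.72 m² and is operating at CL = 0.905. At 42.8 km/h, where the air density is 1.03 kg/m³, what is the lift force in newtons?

Convert speed: v = 42.8 km/h ÷ 3.6 = 11.89 m/s.
Dynamic pressure q = ½ρv² = ½ × 1.03 × 11.89² = 72.79 Pa.
L = q·S·CL = 72.79 × 0.72 × 0.905 = 47.4 N

L = 47.4 N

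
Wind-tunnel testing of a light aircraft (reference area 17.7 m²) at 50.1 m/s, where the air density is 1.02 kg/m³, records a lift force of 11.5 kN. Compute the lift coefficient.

CL = 0.508

From L = ½ρv²S·CL, rearranging gives CL = 2L/(ρv²S).
CL = 2 × 11500 / (1.02 × 50.1² × 17.7) = 0.508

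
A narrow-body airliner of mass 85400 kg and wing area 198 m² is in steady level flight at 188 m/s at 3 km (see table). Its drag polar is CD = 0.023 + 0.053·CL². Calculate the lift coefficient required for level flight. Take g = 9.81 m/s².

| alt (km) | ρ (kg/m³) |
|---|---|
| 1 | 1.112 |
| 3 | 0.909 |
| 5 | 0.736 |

At 3 km, from the table: ρ = 0.909 kg/m³.
Weight W = mg = 85400 × 9.81 = 8.3777×10^5 N; in level flight L = W.
Dynamic pressure q = 0.5 × 0.909 × 188² = 16060 Pa.
CL = 2W/(ρv²S) = 2×8.3777×10^5/(0.909×188²×198) = 0.2634.

CL = 0.263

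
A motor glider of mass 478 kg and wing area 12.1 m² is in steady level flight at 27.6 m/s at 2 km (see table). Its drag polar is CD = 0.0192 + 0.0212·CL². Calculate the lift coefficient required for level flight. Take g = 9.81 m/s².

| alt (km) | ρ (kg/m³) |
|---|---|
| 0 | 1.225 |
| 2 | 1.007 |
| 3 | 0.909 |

CL = 1.01

At 2 km, from the table: ρ = 1.007 kg/m³.
Weight W = mg = 478 × 9.81 = 4689.2 N; in level flight L = W.
q = ½ρv² = ½ × 1.007 × 27.6² = 383.5 Pa.
Required CL = L/(qS) = 4689.2/(383.5·12.1) = 1.01.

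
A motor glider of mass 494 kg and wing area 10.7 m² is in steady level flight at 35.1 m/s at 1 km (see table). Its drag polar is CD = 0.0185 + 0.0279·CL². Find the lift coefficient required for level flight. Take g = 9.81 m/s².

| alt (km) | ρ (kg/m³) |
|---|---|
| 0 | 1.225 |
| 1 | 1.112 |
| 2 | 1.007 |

At 1 km, from the table: ρ = 1.112 kg/m³.
In steady level flight, lift balances weight: W = mg = 494 × 9.81 = 4846.1 N.
Dynamic pressure q = 0.5 × 1.112 × 35.1² = 685 Pa.
CL = 2W/(ρv²S) = 2×4846.1/(1.112×35.1²×10.7) = 0.6612.

CL = 0.661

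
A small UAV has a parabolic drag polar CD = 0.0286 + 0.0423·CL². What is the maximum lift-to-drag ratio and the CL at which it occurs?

For CD = CD0 + K·CL², (L/D)max occurs at CL* = √(CD0/K) and equals 1/(2√(K·CD0)).
(L/D)max = 1/(2√(0.0423 × 0.0286)) = 1/(2 × 0.03478) = 14.4
CL* = √(0.0286/0.0423) = 0.822

(L/D)max = 14.4, at CL = 0.822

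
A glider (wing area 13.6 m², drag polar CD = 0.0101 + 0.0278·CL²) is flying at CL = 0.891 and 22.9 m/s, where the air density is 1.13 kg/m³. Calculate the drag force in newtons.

D = 130 N

CD = 0.0101 + 0.0278 × 0.891² = 0.03217
D = ½ρv²S·CD = ½ × 1.13 × 22.9² × 13.6 × 0.03217 = 130 N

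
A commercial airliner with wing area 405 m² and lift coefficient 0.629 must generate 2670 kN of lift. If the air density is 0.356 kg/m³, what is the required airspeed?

L = ½ρv²S·CL ⇒ v = √(2L/(ρ·S·CL))
v = √(2 × 2.67×10^6 / (0.356 × 405 × 0.629)) = √58880 = 243 m/s

v = 243 m/s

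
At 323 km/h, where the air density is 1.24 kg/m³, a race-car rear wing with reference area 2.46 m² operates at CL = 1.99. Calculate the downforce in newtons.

Convert speed: v = 323 km/h ÷ 3.6 = 89.72 m/s.
L = ½ρv²S·CL = ½ × 1.24 × 89.72² × 2.46 × 1.99 = 24400 N ≈ 24.4 kN

L = 24400 N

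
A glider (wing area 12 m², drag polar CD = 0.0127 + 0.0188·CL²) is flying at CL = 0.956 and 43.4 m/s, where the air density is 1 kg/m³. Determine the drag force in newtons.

CD = 0.0127 + 0.0188 × 0.956² = 0.02988
D = ½ρv²S·CD = ½ × 1 × 43.4² × 12 × 0.02988 = 338 N

D = 338 N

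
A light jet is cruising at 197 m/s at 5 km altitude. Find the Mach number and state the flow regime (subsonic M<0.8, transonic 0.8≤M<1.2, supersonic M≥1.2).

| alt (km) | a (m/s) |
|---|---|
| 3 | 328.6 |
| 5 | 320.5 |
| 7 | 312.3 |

M = 0.615 (subsonic)

At 5 km, from the table: a = 320.5 m/s.
M = v/a = 197 / 320.5 = 0.615
M = 0.615 → subsonic.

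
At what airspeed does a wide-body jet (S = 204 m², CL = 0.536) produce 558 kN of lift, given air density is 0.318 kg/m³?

v = 179 m/s

L = ½ρv²S·CL ⇒ v = √(2L/(ρ·S·CL))
v = √(2 × 5.58×10^5 / (0.318 × 204 × 0.536)) = √32100 = 179 m/s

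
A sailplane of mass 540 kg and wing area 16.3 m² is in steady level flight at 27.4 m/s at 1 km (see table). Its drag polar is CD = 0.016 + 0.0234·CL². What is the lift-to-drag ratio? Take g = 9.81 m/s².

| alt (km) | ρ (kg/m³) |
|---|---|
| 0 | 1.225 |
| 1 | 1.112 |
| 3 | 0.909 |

L/D = 25.8

At 1 km, from the table: ρ = 1.112 kg/m³.
Weight W = mg = 540 × 9.81 = 5297.4 N; in level flight L = W.
Dynamic pressure q = 0.5 × 1.112 × 27.4² = 417.4 Pa.
Required CL = L/(qS) = 5297.4/(417.4·16.3) = 0.7786.
CD = 0.016 + 0.0234 × 0.7786² = 0.03018.
L/D = CL/CD = 0.7786 / 0.03018 = 25.8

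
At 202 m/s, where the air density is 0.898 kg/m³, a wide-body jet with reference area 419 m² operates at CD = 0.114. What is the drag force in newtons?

D = ½ρv²S·CD = ½ × 0.898 × 202² × 419 × 0.114 = 8.75×10^5 N ≈ 875 kN

D = 8.75×10^5 N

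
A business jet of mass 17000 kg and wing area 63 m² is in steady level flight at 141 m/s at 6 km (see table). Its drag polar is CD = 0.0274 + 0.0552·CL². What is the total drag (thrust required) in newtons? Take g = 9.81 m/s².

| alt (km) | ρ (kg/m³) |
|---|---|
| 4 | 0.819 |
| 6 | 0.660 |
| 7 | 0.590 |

D = 15000 N

At 6 km, from the table: ρ = 0.660 kg/m³.
In steady level flight, lift balances weight: W = mg = 17000 × 9.81 = 1.6677×10^5 N.
q = ½ρv² = ½ × 0.66 × 141² = 6561 Pa.
CL = 2W/(ρv²S) = 2×1.6677×10^5/(0.66×141²×63) = 0.4035.
CD = 0.0274 + 0.0552 × 0.4035² = 0.03639.
D = q·S·CD = 6561 × 63 × 0.03639 = 15040 N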